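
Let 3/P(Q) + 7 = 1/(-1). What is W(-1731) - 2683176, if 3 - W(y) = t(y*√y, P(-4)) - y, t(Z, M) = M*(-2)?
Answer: -10739619/4 ≈ -2.6849e+6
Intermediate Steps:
P(Q) = -3/8 (P(Q) = 3/(-7 + 1/(-1)) = 3/(-7 - 1) = 3/(-8) = 3*(-⅛) = -3/8)
t(Z, M) = -2*M
W(y) = 9/4 + y (W(y) = 3 - (-2*(-3/8) - y) = 3 - (¾ - y) = 3 + (-¾ + y) = 9/4 + y)
W(-1731) - 2683176 = (9/4 - 1731) - 2683176 = -6915/4 - 2683176 = -10739619/4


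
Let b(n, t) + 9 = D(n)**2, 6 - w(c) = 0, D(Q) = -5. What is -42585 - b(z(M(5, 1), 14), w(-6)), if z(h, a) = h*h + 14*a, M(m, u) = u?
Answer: -42601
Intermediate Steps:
z(h, a) = h**2 + 14*a
w(c) = 6 (w(c) = 6 - 1*0 = 6 + 0 = 6)
b(n, t) = 16 (b(n, t) = -9 + (-5)**2 = -9 + 25 = 16)
-42585 - b(z(M(5, 1), 14), w(-6)) = -42585 - 1*16 = -42585 - 16 = -42601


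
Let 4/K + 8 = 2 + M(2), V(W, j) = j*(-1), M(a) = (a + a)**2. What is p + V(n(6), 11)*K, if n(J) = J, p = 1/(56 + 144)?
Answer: -879/200 ≈ -4.3950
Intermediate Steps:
p = 1/200 ≈ 0.0050000
M(a) = 4*a**2 (M(a) = (2*a)**2 = 4*a**2)
V(W, j) = -j
K = 2/5 (K = 4/(-8 + (2 + 4*2**2)) = 4/(-8 + (2 + 4*4)) = 4/(-8 + (2 + 16)) = 4/(-8 + 18) = 4/10 = 4*(1/10) = 2/5 ≈ 0.40000)
p + V(n(6), 11)*K = 1/200 - 1*11*(2/5) = 1/200 - 11*2/5 = 1/200 - 22/5 = -879/200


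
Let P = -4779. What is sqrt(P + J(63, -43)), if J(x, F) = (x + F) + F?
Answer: 49*I*sqrt(2) ≈ 69.297*I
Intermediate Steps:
J(x, F) = x + 2*F (J(x, F) = (F + x) + F = x + 2*F)
sqrt(P + J(63, -43)) = sqrt(-4779 + (63 + 2*(-43))) = sqrt(-4779 + (63 - 86)) = sqrt(-4779 - 23) = sqrt(-4802) = 49*I*sqrt(2)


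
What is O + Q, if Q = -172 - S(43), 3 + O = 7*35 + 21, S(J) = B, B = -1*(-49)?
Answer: 42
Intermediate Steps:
B = 49
S(J) = 49
O = 263 (O = -3 + (7*35 + 21) = -3 + (245 + 21) = -3 + 266 = 263)
Q = -221 (Q = -172 - 1*49 = -172 - 49 = -221)
O + Q = 263 - 221 = 42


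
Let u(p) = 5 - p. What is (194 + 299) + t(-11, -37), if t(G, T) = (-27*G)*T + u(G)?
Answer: -10480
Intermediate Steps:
t(G, T) = 5 - G - 27*G*T (t(G, T) = (-27*G)*T + (5 - G) = -27*G*T + (5 - G) = 5 - G - 27*G*T)
(194 + 299) + t(-11, -37) = (194 + 299) + (5 - 1*(-11) - 27*(-11)*(-37)) = 493 + (5 + 11 - 10989) = 493 - 10973 = -10480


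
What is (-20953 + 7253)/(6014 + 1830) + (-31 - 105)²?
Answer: 36267231/1961 ≈ 18494.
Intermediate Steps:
(-20953 + 7253)/(6014 + 1830) + (-31 - 105)² = -13700/7844 + (-136)² = -13700*1/7844 + 18496 = -3425/1961 + 18496 = 36267231/1961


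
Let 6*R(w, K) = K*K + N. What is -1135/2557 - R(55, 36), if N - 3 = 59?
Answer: -1739608/7671 ≈ -226.78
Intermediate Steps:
N = 62 (N = 3 + 59 = 62)
R(w, K) = 31/3 + K²/6 (R(w, K) = (K*K + 62)/6 = (K² + 62)/6 = (62 + K²)/6 = 31/3 + K²/6)
-1135/2557 - R(55, 36) = -1135/2557 - (31/3 + (⅙)*36²) = -1135*1/2557 - (31/3 + (⅙)*1296) = -1135/2557 - (31/3 + 216) = -1135/2557 - 1*679/3 = -1135/2557 - 679/3 = -1739608/7671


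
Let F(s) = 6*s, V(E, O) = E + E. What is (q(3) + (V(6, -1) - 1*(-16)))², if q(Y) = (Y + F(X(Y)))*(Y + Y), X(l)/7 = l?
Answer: 643204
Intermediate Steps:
X(l) = 7*l
V(E, O) = 2*E
q(Y) = 86*Y² (q(Y) = (Y + 6*(7*Y))*(Y + Y) = (Y + 42*Y)*(2*Y) = (43*Y)*(2*Y) = 86*Y²)
(q(3) + (V(6, -1) - 1*(-16)))² = (86*3² + (2*6 - 1*(-16)))² = (86*9 + (12 + 16))² = (774 + 28)² = 802² = 643204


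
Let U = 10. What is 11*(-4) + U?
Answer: -34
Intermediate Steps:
11*(-4) + U = 11*(-4) + 10 = -44 + 10 = -34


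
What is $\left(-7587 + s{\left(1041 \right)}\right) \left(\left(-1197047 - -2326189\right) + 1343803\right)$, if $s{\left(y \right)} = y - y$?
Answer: $-18762233715$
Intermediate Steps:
$s{\left(y \right)} = 0$
$\left(-7587 + s{\left(1041 \right)}\right) \left(\left(-1197047 - -2326189\right) + 1343803\right) = \left(-7587 + 0\right) \left(\left(-1197047 - -2326189\right) + 1343803\right) = - 7587 \left(\left(-1197047 + 2326189\right) + 1343803\right) = - 7587 \left(1129142 + 1343803\right) = \left(-7587\right) 2472945 = -18762233715$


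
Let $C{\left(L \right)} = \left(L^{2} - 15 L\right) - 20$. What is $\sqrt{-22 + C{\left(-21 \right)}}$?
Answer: $\sqrt{714} \approx 26.721$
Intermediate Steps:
$C{\left(L \right)} = -20 + L^{2} - 15 L$
$\sqrt{-22 + C{\left(-21 \right)}} = \sqrt{-22 - \left(-295 - 441\right)} = \sqrt{-22 + \left(-20 + 441 + 315\right)} = \sqrt{-22 + 736} = \sqrt{714}$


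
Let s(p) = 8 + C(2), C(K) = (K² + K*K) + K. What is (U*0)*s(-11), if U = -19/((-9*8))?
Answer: 0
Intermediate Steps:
C(K) = K + 2*K² (C(K) = (K² + K²) + K = 2*K² + K = K + 2*K²)
s(p) = 18 (s(p) = 8 + 2*(1 + 2*2) = 8 + 2*(1 + 4) = 8 + 2*5 = 8 + 10 = 18)
U = 19/72 (U = -19/(-72) = -19*(-1/72) = 19/72 ≈ 0.26389)
(U*0)*s(-11) = ((19/72)*0)*18 = 0*18 = 0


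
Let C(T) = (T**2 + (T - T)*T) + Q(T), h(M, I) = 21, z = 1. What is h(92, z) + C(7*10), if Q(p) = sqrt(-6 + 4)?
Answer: 4921 + I*sqrt(2) ≈ 4921.0 + 1.4142*I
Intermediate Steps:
Q(p) = I*sqrt(2) (Q(p) = sqrt(-2) = I*sqrt(2))
C(T) = T**2 + I*sqrt(2) (C(T) = (T**2 + (T - T)*T) + I*sqrt(2) = (T**2 + 0*T) + I*sqrt(2) = (T**2 + 0) + I*sqrt(2) = T**2 + I*sqrt(2))
h(92, z) + C(7*10) = 21 + ((7*10)**2 + I*sqrt(2)) = 21 + (70**2 + I*sqrt(2)) = 21 + (4900 + I*sqrt(2)) = 4921 + I*sqrt(2)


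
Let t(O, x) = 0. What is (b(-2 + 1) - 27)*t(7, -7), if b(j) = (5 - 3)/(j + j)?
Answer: 0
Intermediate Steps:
b(j) = 1/j (b(j) = 2/((2*j)) = 2*(1/(2*j)) = 1/j)
(b(-2 + 1) - 27)*t(7, -7) = (1/(-2 + 1) - 27)*0 = (1/(-1) - 27)*0 = (-1 - 27)*0 = -28*0 = 0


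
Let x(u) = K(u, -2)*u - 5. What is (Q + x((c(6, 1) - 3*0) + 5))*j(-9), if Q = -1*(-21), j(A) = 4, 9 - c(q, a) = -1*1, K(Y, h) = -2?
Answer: -56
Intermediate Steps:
c(q, a) = 10 (c(q, a) = 9 - (-1) = 9 - 1*(-1) = 9 + 1 = 10)
x(u) = -5 - 2*u (x(u) = -2*u - 5 = -5 - 2*u)
Q = 21
(Q + x((c(6, 1) - 3*0) + 5))*j(-9) = (21 + (-5 - 2*((10 - 3*0) + 5)))*4 = (21 + (-5 - 2*((10 + 0) + 5)))*4 = (21 + (-5 - 2*(10 + 5)))*4 = (21 + (-5 - 2*15))*4 = (21 + (-5 - 30))*4 = (21 - 35)*4 = -14*4 = -56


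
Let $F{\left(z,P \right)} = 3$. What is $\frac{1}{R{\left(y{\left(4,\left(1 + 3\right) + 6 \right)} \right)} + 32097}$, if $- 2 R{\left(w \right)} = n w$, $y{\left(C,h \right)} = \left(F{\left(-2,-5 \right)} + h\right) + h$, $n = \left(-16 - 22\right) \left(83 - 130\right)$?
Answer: $\frac{1}{11558} \approx 8.652 \cdot 10^{-5}$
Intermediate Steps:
$n = 1786$ ($n = \left(-38\right) \left(-47\right) = 1786$)
$y{\left(C,h \right)} = 3 + 2 h$ ($y{\left(C,h \right)} = \left(3 + h\right) + h = 3 + 2 h$)
$R{\left(w \right)} = - 893 w$ ($R{\left(w \right)} = - \frac{1786 w}{2} = - 893 w$)
$\frac{1}{R{\left(y{\left(4,\left(1 + 3\right) + 6 \right)} \right)} + 32097} = \frac{1}{- 893 \left(3 + 2 \left(\left(1 + 3\right) + 6\right)\right) + 32097} = \frac{1}{- 893 \left(3 + 2 \left(4 + 6\right)\right) + 32097} = \frac{1}{- 893 \left(3 + 2 \cdot 10\right) + 32097} = \frac{1}{- 893 \left(3 + 20\right) + 32097} = \frac{1}{\left(-893\right) 23 + 32097} = \frac{1}{-20539 + 32097} = \frac{1}{11558}$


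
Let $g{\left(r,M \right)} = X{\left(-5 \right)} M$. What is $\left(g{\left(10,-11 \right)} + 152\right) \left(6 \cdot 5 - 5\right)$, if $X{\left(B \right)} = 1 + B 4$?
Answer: $9025$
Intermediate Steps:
$X{\left(B \right)} = 1 + 4 B$
$g{\left(r,M \right)} = - 19 M$ ($g{\left(r,M \right)} = \left(1 + 4 \left(-5\right)\right) M = \left(1 - 20\right) M = - 19 M$)
$\left(g{\left(10,-11 \right)} + 152\right) \left(6 \cdot 5 - 5\right) = \left(\left(-19\right) \left(-11\right) + 152\right) \left(6 \cdot 5 - 5\right) = \left(209 + 152\right) \left(30 - 5\right) = 361 \cdot 25 = 9025$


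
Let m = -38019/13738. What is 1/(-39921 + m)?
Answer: -13738/548472717 ≈ -2.5048e-5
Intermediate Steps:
m = -38019/13738 (m = -38019*1/13738 = -38019/13738 ≈ -2.7674)
1/(-39921 + m) = 1/(-39921 - 38019/13738) = 1/(-548472717/13738) = -13738/548472717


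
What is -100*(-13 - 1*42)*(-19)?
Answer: -104500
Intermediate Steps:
-100*(-13 - 1*42)*(-19) = -100*(-13 - 42)*(-19) = -100*(-55)*(-19) = 5500*(-19) = -104500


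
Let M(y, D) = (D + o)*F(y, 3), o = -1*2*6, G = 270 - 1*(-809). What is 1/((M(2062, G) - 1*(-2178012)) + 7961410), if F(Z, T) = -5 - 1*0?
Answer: 1/10134087 ≈ 9.8677e-8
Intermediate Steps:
F(Z, T) = -5 (F(Z, T) = -5 + 0 = -5)
G = 1079 (G = 270 + 809 = 1079)
o = -12 (o = -2*6 = -12)
M(y, D) = 60 - 5*D (M(y, D) = (D - 12)*(-5) = (-12 + D)*(-5) = 60 - 5*D)
1/((M(2062, G) - 1*(-2178012)) + 7961410) = 1/(((60 - 5*1079) - 1*(-2178012)) + 7961410) = 1/(((60 - 5395) + 2178012) + 7961410) = 1/((-5335 + 2178012) + 7961410) = 1/(2172677 + 7961410) = 1/10134087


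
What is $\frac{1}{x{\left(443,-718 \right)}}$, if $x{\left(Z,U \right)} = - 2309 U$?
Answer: $\frac{1}{1657862} \approx 6.0319 \cdot 10^{-7}$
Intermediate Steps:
$\frac{1}{x{\left(443,-718 \right)}} = \frac{1}{\left(-2309\right) \left(-718\right)} = \frac{1}{1657862}$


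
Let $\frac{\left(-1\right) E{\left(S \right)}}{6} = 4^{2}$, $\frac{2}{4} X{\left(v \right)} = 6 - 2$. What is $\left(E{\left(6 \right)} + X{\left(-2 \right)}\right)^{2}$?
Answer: $7744$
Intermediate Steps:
$X{\left(v \right)} = 8$ ($X{\left(v \right)} = 2 \left(6 - 2\right) = 2 \cdot 4 = 8$)
$E{\left(S \right)} = -96$ ($E{\left(S \right)} = - 6 \cdot 4^{2} = \left(-6\right) 16 = -96$)
$\left(E{\left(6 \right)} + X{\left(-2 \right)}\right)^{2} = \left(-96 + 8\right)^{2} = \left(-88\right)^{2} = 7744$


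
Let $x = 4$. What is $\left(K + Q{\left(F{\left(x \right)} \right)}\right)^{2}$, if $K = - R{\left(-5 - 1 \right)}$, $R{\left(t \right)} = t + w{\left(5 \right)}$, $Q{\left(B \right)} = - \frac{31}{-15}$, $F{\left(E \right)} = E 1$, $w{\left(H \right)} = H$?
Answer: $\frac{2116}{225} \approx 9.4044$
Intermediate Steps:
$F{\left(E \right)} = E$
$Q{\left(B \right)} = \frac{31}{15}$ ($Q{\left(B \right)} = \left(-31\right) \left(- \frac{1}{15}\right) = \frac{31}{15}$)
$R{\left(t \right)} = 5 + t$ ($R{\left(t \right)} = t + 5 = 5 + t$)
$K = 1$ ($K = - (5 - 6) = \left(-1\right) \left(-1\right) = 1$)
$\left(K + Q{\left(F{\left(x \right)} \right)}\right)^{2} = \left(1 + \frac{31}{15}\right)^{2} = \left(\frac{46}{15}\right)^{2} = \frac{2116}{225}$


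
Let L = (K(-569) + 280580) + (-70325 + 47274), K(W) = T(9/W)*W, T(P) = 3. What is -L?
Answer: -255822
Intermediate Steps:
K(W) = 3*W
L = 255822 (L = (3*(-569) + 280580) + (-70325 + 47274) = (-1707 + 280580) - 23051 = 278873 - 23051 = 255822)
-L = -1*255822 = -255822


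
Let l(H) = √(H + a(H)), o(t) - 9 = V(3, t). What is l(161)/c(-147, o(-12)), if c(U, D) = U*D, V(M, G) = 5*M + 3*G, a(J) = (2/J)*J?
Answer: √163/1764 ≈ 0.0072376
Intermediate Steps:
a(J) = 2
V(M, G) = 3*G + 5*M
o(t) = 24 + 3*t (o(t) = 9 + (3*t + 5*3) = 9 + (3*t + 15) = 9 + (15 + 3*t) = 24 + 3*t)
l(H) = √(2 + H) (l(H) = √(H + 2) = √(2 + H))
c(U, D) = D*U
l(161)/c(-147, o(-12)) = √(2 + 161)/(((24 + 3*(-12))*(-147))) = √163/(((24 - 36)*(-147))) = √163/((-12*(-147))) = √163/1764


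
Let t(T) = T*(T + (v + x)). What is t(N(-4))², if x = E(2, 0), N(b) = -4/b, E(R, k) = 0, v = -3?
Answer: 4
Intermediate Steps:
x = 0
t(T) = T*(-3 + T) (t(T) = T*(T + (-3 + 0)) = T*(T - 3) = T*(-3 + T))
t(N(-4))² = ((-4/(-4))*(-3 - 4/(-4)))² = ((-4*(-¼))*(-3 - 4*(-¼)))² = (1*(-3 + 1))² = (1*(-2))² = (-2)² = 4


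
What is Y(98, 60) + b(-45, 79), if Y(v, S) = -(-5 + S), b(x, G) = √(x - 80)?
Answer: -55 + 5*I*√5 ≈ -55.0 + 11.18*I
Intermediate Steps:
b(x, G) = √(-80 + x)
Y(v, S) = 5 - S
Y(98, 60) + b(-45, 79) = (5 - 1*60) + √(-80 - 45) = (5 - 60) + √(-125) = -55 + 5*I*√5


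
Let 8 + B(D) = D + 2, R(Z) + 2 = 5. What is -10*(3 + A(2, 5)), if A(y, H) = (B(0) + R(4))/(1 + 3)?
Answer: -45/2 ≈ -22.500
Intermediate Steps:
R(Z) = 3 (R(Z) = -2 + 5 = 3)
B(D) = -6 + D (B(D) = -8 + (D + 2) = -8 + (2 + D) = -6 + D)
A(y, H) = -¾ (A(y, H) = ((-6 + 0) + 3)/(1 + 3) = (-6 + 3)/4 = -3*¼ = -¾)
-10*(3 + A(2, 5)) = -10*(3 - ¾) = -10*9/4 = -45/2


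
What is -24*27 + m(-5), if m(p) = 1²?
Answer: -647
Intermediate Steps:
m(p) = 1
-24*27 + m(-5) = -24*27 + 1 = -648 + 1 = -647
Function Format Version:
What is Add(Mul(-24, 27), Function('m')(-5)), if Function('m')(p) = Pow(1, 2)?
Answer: -647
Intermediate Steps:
Function('m')(p) = 1
Add(Mul(-24, 27), Function('m')(-5)) = Add(Mul(-24, 27), 1) = Add(-648, 1) = -647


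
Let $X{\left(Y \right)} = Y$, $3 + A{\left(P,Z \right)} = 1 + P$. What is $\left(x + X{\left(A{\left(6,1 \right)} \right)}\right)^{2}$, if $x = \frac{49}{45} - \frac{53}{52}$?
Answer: $\frac{90687529}{5475600} \approx 16.562$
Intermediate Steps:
$A{\left(P,Z \right)} = -2 + P$ ($A{\left(P,Z \right)} = -3 + \left(1 + P\right) = -2 + P$)
$x = \frac{163}{2340}$ ($x = 49 \cdot \frac{1}{45} - \frac{53}{52} = \frac{49}{45} - \frac{53}{52} = \frac{163}{2340} \approx 0.069658$)
$\left(x + X{\left(A{\left(6,1 \right)} \right)}\right)^{2} = \left(\frac{163}{2340} + \left(-2 + 6\right)\right)^{2} = \left(\frac{163}{2340} + 4\right)^{2} = \left(\frac{9523}{2340}\right)^{2} = \frac{90687529}{5475600}$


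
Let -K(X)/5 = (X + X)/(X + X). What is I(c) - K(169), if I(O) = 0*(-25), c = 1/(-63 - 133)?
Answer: 5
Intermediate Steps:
c = -1/196 (c = 1/(-196) = -1/196 ≈ -0.0051020)
K(X) = -5 (K(X) = -5*(X + X)/(X + X) = -5*2*X/(2*X) = -5*2*X*1/(2*X) = -5*1 = -5)
I(O) = 0
I(c) - K(169) = 0 - 1*(-5) = 0 + 5 = 5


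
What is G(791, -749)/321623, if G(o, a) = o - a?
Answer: 1540/321623 ≈ 0.0047882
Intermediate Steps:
G(791, -749)/321623 = (791 - 1*(-749))/321623 = (791 + 749)*(1/321623) = 1540*(1/321623) = 1540/321623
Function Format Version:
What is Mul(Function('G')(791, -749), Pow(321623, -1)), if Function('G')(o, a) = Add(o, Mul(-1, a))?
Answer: Rational(1540, 321623) ≈ 0.0047882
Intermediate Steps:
Mul(Function('G')(791, -749), Pow(321623, -1)) = Mul(Add(791, Mul(-1, -749)), Pow(321623, -1)) = Mul(Add(791, 749), Rational(1, 321623)) = Mul(1540, Rational(1, 321623)) = Rational(1540, 321623)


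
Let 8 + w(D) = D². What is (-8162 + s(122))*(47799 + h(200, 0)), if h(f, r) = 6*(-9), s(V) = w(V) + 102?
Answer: 325429920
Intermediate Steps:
w(D) = -8 + D²
s(V) = 94 + V² (s(V) = (-8 + V²) + 102 = 94 + V²)
h(f, r) = -54
(-8162 + s(122))*(47799 + h(200, 0)) = (-8162 + (94 + 122²))*(47799 - 54) = (-8162 + (94 + 14884))*47745 = (-8162 + 14978)*47745 = 6816*47745 = 325429920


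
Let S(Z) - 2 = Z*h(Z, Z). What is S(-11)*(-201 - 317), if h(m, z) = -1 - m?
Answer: 55944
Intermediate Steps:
S(Z) = 2 + Z*(-1 - Z)
S(-11)*(-201 - 317) = (2 - 1*(-11)*(1 - 11))*(-201 - 317) = (2 - 1*(-11)*(-10))*(-518) = (2 - 110)*(-518) = -108*(-518) = 55944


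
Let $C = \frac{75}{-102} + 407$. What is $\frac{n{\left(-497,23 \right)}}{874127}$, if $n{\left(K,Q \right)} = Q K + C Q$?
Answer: $- \frac{70955}{29720318} \approx -0.0023874$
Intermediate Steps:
$C = \frac{13813}{34}$ ($C = 75 \left(- \frac{1}{102}\right) + 407 = - \frac{25}{34} + 407 = \frac{13813}{34} \approx 406.26$)
$n{\left(K,Q \right)} = \frac{13813 Q}{34} + K Q$ ($n{\left(K,Q \right)} = Q K + \frac{13813 Q}{34} = K Q + \frac{13813 Q}{34} = \frac{13813 Q}{34} + K Q$)
$\frac{n{\left(-497,23 \right)}}{874127} = \frac{\frac{1}{34} \cdot 23 \left(13813 + 34 \left(-497\right)\right)}{874127} = \frac{1}{34} \cdot 23 \left(13813 - 16898\right) \frac{1}{874127} = \frac{1}{34} \cdot 23 \left(-3085\right) \frac{1}{874127} = \left(- \frac{70955}{34}\right) \frac{1}{874127} = - \frac{70955}{29720318}$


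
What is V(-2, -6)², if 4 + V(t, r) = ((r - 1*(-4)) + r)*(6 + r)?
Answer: 16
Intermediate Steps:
V(t, r) = -4 + (4 + 2*r)*(6 + r) (V(t, r) = -4 + ((r - 1*(-4)) + r)*(6 + r) = -4 + ((r + 4) + r)*(6 + r) = -4 + ((4 + r) + r)*(6 + r) = -4 + (4 + 2*r)*(6 + r))
V(-2, -6)² = (20 + 2*(-6)² + 16*(-6))² = (20 + 2*36 - 96)² = (20 + 72 - 96)² = (-4)² = 16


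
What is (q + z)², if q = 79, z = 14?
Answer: 8649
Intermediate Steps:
(q + z)² = (79 + 14)² = 93² = 8649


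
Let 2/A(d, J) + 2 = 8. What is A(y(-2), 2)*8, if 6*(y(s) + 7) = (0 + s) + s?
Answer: 8/3 ≈ 2.6667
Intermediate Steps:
y(s) = -7 + s/3 (y(s) = -7 + ((0 + s) + s)/6 = -7 + (s + s)/6 = -7 + (2*s)/6 = -7 + s/3)
A(d, J) = ⅓ (A(d, J) = 2/(-2 + 8) = 2/6 = 2*(⅙) = ⅓)
A(y(-2), 2)*8 = (⅓)*8 = 8/3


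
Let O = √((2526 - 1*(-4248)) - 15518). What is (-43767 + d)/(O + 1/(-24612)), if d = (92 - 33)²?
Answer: 991519032*I/(I + 49224*√2186) ≈ 0.0001872 + 430.82*I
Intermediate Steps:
d = 3481 (d = 59² = 3481)
O = 2*I*√2186 (O = √((2526 + 4248) - 15518) = √(6774 - 15518) = √(-8744) = 2*I*√2186 ≈ 93.509*I)
(-43767 + d)/(O + 1/(-24612)) = (-43767 + 3481)/(2*I*√2186 + 1/(-24612)) = -40286/(2*I*√2186 - 1/24612) = -40286/(-1/24612 + 2*I*√2186)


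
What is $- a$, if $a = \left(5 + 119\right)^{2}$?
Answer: $-15376$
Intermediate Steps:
$a = 15376$ ($a = 124^{2} = 15376$)
$- a = \left(-1\right) 15376 = -15376$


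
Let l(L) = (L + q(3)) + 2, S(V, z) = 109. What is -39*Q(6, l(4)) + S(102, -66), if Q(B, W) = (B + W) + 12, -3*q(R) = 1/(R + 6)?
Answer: -7430/9 ≈ -825.56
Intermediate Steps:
q(R) = -1/(3*(6 + R)) (q(R) = -1/(3*(R + 6)) = -1/(3*(6 + R)))
l(L) = 53/27 + L (l(L) = (L - 1/(18 + 3*3)) + 2 = (L - 1/(18 + 9)) + 2 = (L - 1/27) + 2 = (-1/27 + L) + 2 = 53/27 + L)
Q(B, W) = 12 + B + W
-39*Q(6, l(4)) + S(102, -66) = -39*(12 + 6 + (53/27 + 4)) + 109 = -39*(12 + 6 + 161/27) + 109 = -39*647/27 + 109 = -8411/9 + 109 = -7430/9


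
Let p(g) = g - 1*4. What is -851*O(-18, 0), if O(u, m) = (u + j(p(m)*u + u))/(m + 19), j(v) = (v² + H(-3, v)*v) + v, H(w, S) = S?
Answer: -4993668/19 ≈ -2.6282e+5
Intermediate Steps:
p(g) = -4 + g (p(g) = g - 4 = -4 + g)
j(v) = v + 2*v² (j(v) = (v² + v*v) + v = (v² + v²) + v = 2*v² + v = v + 2*v²)
O(u, m) = (u + (u + u*(-4 + m))*(1 + 2*u + 2*u*(-4 + m)))/(19 + m) (O(u, m) = (u + ((-4 + m)*u + u)*(1 + 2*((-4 + m)*u + u)))/(m + 19) = (u + (u*(-4 + m) + u)*(1 + 2*(u*(-4 + m) + u)))/(19 + m) = (u + (u + u*(-4 + m))*(1 + 2*(u + u*(-4 + m))))/(19 + m) = (u + (u + u*(-4 + m))*(1 + (2*u + 2*u*(-4 + m))))/(19 + m) = (u + (u + u*(-4 + m))*(1 + 2*u + 2*u*(-4 + m)))/(19 + m))
-851*O(-18, 0) = -(-15318)*(1 + (1 + 2*(-18)*(-3 + 0))*(-3 + 0))/(19 + 0) = -(-15318)*(1 + (1 + 2*(-18)*(-3))*(-3))/19 = -(-15318)*(1 + (1 + 108)*(-3))/19 = -(-15318)*(1 + 109*(-3))/19 = -(-15318)*(1 - 327)/19 = -(-15318)*(-326)/19 = -851*5868/19 = -4993668/19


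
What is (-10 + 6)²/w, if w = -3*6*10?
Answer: -4/45 ≈ -0.088889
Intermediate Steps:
w = -180 (w = -18*10 = -180)
(-10 + 6)²/w = (-10 + 6)²/(-180) = (-4)²*(-1/180) = 16*(-1/180) = -4/45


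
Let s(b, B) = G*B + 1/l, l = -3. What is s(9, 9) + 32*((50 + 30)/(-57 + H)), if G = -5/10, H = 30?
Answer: -5381/54 ≈ -99.648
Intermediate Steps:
G = -½ (G = -5*⅒ = -½ ≈ -0.50000)
s(b, B) = -⅓ - B/2 (s(b, B) = -B/2 + 1/(-3) = -B/2 - ⅓ = -⅓ - B/2)
s(9, 9) + 32*((50 + 30)/(-57 + H)) = (-⅓ - ½*9) + 32*((50 + 30)/(-57 + 30)) = (-⅓ - 9/2) + 32*(80/(-27)) = -29/6 + 32*(80*(-1/27)) = -29/6 + 32*(-80/27) = -29/6 - 2560/27 = -5381/54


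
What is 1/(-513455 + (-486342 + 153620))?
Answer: -1/846177 ≈ -1.1818e-6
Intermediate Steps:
1/(-513455 + (-486342 + 153620)) = 1/(-513455 - 332722) = 1/(-846177) = -1/846177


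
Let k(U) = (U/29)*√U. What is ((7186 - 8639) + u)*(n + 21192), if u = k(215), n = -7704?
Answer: -19598064 + 2899920*√215/29 ≈ -1.8132e+7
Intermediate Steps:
k(U) = U^(3/2)/29 (k(U) = (U*(1/29))*√U = (U/29)*√U = U^(3/2)/29)
u = 215*√215/29 (u = 215^(3/2)/29 = (215*√215)/29 = 215*√215/29 ≈ 108.71)
((7186 - 8639) + u)*(n + 21192) = ((7186 - 8639) + 215*√215/29)*(-7704 + 21192) = (-1453 + 215*√215/29)*13488 = -19598064 + 2899920*√215/29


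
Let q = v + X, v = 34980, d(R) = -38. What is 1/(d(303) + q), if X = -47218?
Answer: -1/12276 ≈ -8.1460e-5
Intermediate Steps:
q = -12238 (q = 34980 - 47218 = -12238)
1/(d(303) + q) = 1/(-38 - 12238) = 1/(-12276) = -1/12276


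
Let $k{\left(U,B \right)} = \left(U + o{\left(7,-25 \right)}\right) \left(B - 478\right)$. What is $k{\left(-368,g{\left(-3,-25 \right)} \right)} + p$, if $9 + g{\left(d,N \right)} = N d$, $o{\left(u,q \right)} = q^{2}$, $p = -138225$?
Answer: $-244109$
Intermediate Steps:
$g{\left(d,N \right)} = -9 + N d$
$k{\left(U,B \right)} = \left(-478 + B\right) \left(625 + U\right)$ ($k{\left(U,B \right)} = \left(U + \left(-25\right)^{2}\right) \left(B - 478\right) = \left(U + 625\right) \left(-478 + B\right) = \left(625 + U\right) \left(-478 + B\right) = \left(-478 + B\right) \left(625 + U\right)$)
$k{\left(-368,g{\left(-3,-25 \right)} \right)} + p = \left(-298750 - -175904 + 625 \left(-9 - -75\right) + \left(-9 - -75\right) \left(-368\right)\right) - 138225 = \left(-298750 + 175904 + 625 \left(-9 + 75\right) + \left(-9 + 75\right) \left(-368\right)\right) - 138225 = \left(-298750 + 175904 + 625 \cdot 66 + 66 \left(-368\right)\right) - 138225 = \left(-298750 + 175904 + 41250 - 24288\right) - 138225 = -105884 - 138225 = -244109$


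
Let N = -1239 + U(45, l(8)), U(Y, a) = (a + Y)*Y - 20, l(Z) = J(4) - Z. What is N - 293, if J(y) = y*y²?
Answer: 2993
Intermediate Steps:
J(y) = y³
l(Z) = 64 - Z (l(Z) = 4³ - Z = 64 - Z)
U(Y, a) = -20 + Y*(Y + a) (U(Y, a) = (Y + a)*Y - 20 = Y*(Y + a) - 20 = -20 + Y*(Y + a))
N = 3286 (N = -1239 + (-20 + 45² + 45*(64 - 1*8)) = -1239 + (-20 + 2025 + 45*(64 - 8)) = -1239 + (-20 + 2025 + 45*56) = -1239 + (-20 + 2025 + 2520) = -1239 + 4525 = 3286)
N - 293 = 3286 - 293 = 2993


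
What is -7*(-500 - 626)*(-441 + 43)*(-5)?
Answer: 15685180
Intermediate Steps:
-7*(-500 - 626)*(-441 + 43)*(-5) = -(-7882)*(-398)*(-5) = -7*448148*(-5) = -3137036*(-5) = 15685180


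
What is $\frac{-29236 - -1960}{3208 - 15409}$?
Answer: $\frac{9092}{4067} \approx 2.2356$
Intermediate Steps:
$\frac{-29236 - -1960}{3208 - 15409} = \frac{-29236 + 1960}{-12201} = \left(-27276\right) \left(- \frac{1}{12201}\right) = \frac{9092}{4067}$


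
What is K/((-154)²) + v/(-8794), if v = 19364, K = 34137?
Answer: -79517923/104279252 ≈ -0.76255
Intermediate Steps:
K/((-154)²) + v/(-8794) = 34137/((-154)²) + 19364/(-8794) = 34137/23716 + 19364*(-1/8794) = 34137*(1/23716) - 9682/4397 = 34137/23716 - 9682/4397 = -79517923/104279252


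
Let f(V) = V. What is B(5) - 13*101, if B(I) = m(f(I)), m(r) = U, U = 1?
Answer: -1312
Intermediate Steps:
m(r) = 1
B(I) = 1
B(5) - 13*101 = 1 - 13*101 = 1 - 1313 = -1312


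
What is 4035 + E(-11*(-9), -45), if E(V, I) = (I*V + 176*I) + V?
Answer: -8241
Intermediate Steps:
E(V, I) = V + 176*I + I*V (E(V, I) = (176*I + I*V) + V = V + 176*I + I*V)
4035 + E(-11*(-9), -45) = 4035 + (-11*(-9) + 176*(-45) - (-495)*(-9)) = 4035 + (99 - 7920 - 45*99) = 4035 + (99 - 7920 - 4455) = 4035 - 12276 = -8241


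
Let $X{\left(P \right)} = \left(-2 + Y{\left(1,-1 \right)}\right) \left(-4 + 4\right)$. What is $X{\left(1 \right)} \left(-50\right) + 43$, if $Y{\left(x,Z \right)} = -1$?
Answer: $43$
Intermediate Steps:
$X{\left(P \right)} = 0$ ($X{\left(P \right)} = \left(-2 - 1\right) \left(-4 + 4\right) = \left(-3\right) 0 = 0$)
$X{\left(1 \right)} \left(-50\right) + 43 = 0 \left(-50\right) + 43 = 0 + 43 = 43$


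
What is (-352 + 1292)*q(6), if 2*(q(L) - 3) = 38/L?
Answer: 17390/3 ≈ 5796.7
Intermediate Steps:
q(L) = 3 + 19/L (q(L) = 3 + (38/L)/2 = 3 + 19/L)
(-352 + 1292)*q(6) = (-352 + 1292)*(3 + 19/6) = 940*(3 + 19*(⅙)) = 940*(3 + 19/6) = 940*(37/6) = 17390/3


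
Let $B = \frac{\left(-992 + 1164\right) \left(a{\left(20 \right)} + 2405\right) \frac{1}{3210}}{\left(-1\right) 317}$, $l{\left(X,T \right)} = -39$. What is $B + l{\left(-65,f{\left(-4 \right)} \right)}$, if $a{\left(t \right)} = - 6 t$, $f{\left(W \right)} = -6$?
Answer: $- \frac{4007825}{101757} \approx -39.386$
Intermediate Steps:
$B = - \frac{39302}{101757}$ ($B = \frac{\left(-992 + 1164\right) \left(\left(-6\right) 20 + 2405\right) \frac{1}{3210}}{\left(-1\right) 317} = \frac{172 \left(-120 + 2405\right) \frac{1}{3210}}{-317} = 172 \cdot 2285 \cdot \frac{1}{3210} \left(- \frac{1}{317}\right) = 393020 \cdot \frac{1}{3210} \left(- \frac{1}{317}\right) = \frac{39302}{321} \left(- \frac{1}{317}\right) = - \frac{39302}{101757} \approx -0.38623$)
$B + l{\left(-65,f{\left(-4 \right)} \right)} = - \frac{39302}{101757} - 39 = - \frac{4007825}{101757}$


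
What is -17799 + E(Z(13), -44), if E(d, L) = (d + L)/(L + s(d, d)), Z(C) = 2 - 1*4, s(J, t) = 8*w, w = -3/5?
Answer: -2171363/122 ≈ -17798.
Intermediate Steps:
w = -⅗ (w = (⅕)*(-3) = -⅗ ≈ -0.60000)
s(J, t) = -24/5 (s(J, t) = 8*(-⅗) = -24/5)
Z(C) = -2 (Z(C) = 2 - 4 = -2)
E(d, L) = (L + d)/(-24/5 + L) (E(d, L) = (d + L)/(L - 24/5) = (L + d)/(-24/5 + L))
-17799 + E(Z(13), -44) = -17799 + 5*(-44 - 2)/(-24 + 5*(-44)) = -17799 + 5*(-46)/(-24 - 220) = -17799 + 5*(-46)/(-244) = -17799 + 5*(-1/244)*(-46) = -17799 + 115/122 = -2171363/122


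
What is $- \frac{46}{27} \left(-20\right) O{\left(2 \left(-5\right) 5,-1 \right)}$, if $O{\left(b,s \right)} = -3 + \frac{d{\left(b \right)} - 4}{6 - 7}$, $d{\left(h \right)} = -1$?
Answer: $\frac{1840}{27} \approx 68.148$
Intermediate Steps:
$O{\left(b,s \right)} = 2$ ($O{\left(b,s \right)} = -3 + \frac{-1 - 4}{6 - 7} = -3 - \frac{5}{6 - 7} = -3 - \frac{5}{-1} = -3 - -5 = -3 + 5 = 2$)
$- \frac{46}{27} \left(-20\right) O{\left(2 \left(-5\right) 5,-1 \right)} = - \frac{46}{27} \left(-20\right) 2 = \left(-46\right) \frac{1}{27} \left(-20\right) 2 = \left(- \frac{46}{27}\right) \left(-20\right) 2 = \frac{920}{27} \cdot 2 = \frac{1840}{27}$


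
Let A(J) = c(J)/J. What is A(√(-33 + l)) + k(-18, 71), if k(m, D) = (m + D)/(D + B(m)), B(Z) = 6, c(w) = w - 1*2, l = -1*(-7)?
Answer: 130/77 + I*√26/13 ≈ 1.6883 + 0.39223*I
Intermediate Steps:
l = 7
c(w) = -2 + w (c(w) = w - 2 = -2 + w)
A(J) = (-2 + J)/J
k(m, D) = (D + m)/(6 + D) (k(m, D) = (m + D)/(D + 6) = (D + m)/(6 + D))
A(√(-33 + l)) + k(-18, 71) = (-2 + √(-33 + 7))/(√(-33 + 7)) + (71 - 18)/(6 + 71) = (-2 + √(-26))/(√(-26)) + 53/77 = (-2 + I*√26)/((I*√26)) + (1/77)*53 = (-I*√26/26)*(-2 + I*√26) + 53/77 = -I*√26*(-2 + I*√26)/26 + 53/77 = 53/77 - I*√26*(-2 + I*√26)/26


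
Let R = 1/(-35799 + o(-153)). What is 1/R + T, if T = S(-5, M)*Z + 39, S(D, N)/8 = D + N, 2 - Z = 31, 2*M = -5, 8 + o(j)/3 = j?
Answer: -34503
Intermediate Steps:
o(j) = -24 + 3*j
M = -5/2 (M = (½)*(-5) = -5/2 ≈ -2.5000)
Z = -29 (Z = 2 - 1*31 = 2 - 31 = -29)
S(D, N) = 8*D + 8*N (S(D, N) = 8*(D + N) = 8*D + 8*N)
R = -1/36282 (R = 1/(-35799 + (-24 + 3*(-153))) = 1/(-35799 + (-24 - 459)) = 1/(-35799 - 483) = 1/(-36282) = -1/36282 ≈ -2.7562e-5)
T = 1779 (T = (8*(-5) + 8*(-5/2))*(-29) + 39 = (-40 - 20)*(-29) + 39 = -60*(-29) + 39 = 1740 + 39 = 1779)
1/R + T = 1/(-1/36282) + 1779 = -36282 + 1779 = -34503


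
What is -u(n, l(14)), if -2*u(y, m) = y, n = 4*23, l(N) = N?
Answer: 46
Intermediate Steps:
n = 92
u(y, m) = -y/2
-u(n, l(14)) = -(-1)*92/2 = -1*(-46) = 46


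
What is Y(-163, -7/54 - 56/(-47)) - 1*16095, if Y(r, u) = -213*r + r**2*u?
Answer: 118871167/2538 ≈ 46837.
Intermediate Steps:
Y(r, u) = -213*r + u*r**2
Y(-163, -7/54 - 56/(-47)) - 1*16095 = -163*(-213 - 163*(-7/54 - 56/(-47))) - 1*16095 = -163*(-213 - 163*(-7*1/54 - 56*(-1/47))) - 16095 = -163*(-213 - 163*(-7/54 + 56/47)) - 16095 = -163*(-213 - 163*2695/2538) - 16095 = -163*(-213 - 439285/2538) - 16095 = -163*(-979879/2538) - 16095 = 159720277/2538 - 16095 = 118871167/2538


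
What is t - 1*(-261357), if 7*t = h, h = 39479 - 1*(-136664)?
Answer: 2005642/7 ≈ 2.8652e+5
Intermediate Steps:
h = 176143 (h = 39479 + 136664 = 176143)
t = 176143/7 (t = (⅐)*176143 = 176143/7 ≈ 25163.)
t - 1*(-261357) = 176143/7 - 1*(-261357) = 176143/7 + 261357 = 2005642/7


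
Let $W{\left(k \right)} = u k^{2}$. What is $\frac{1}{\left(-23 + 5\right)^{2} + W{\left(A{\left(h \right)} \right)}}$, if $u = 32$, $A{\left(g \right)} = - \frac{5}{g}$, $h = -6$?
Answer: $\frac{9}{3116} \approx 0.0028883$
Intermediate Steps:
$W{\left(k \right)} = 32 k^{2}$
$\frac{1}{\left(-23 + 5\right)^{2} + W{\left(A{\left(h \right)} \right)}} = \frac{1}{\left(-23 + 5\right)^{2} + 32 \left(- \frac{5}{-6}\right)^{2}} = \frac{1}{\left(-18\right)^{2} + 32 \left(\left(-5\right) \left(- \frac{1}{6}\right)\right)^{2}} = \frac{1}{324 + 32 \left(\frac{5}{6}\right)^{2}} = \frac{1}{324 + 32 \cdot \frac{25}{36}} = \frac{1}{324 + \frac{200}{9}} = \frac{1}{\frac{3116}{9}} = \frac{9}{3116}$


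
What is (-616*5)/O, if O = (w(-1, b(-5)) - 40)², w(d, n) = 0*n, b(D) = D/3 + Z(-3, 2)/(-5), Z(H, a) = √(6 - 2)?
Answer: -77/40 ≈ -1.9250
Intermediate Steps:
Z(H, a) = 2 (Z(H, a) = √4 = 2)
b(D) = -⅖ + D/3 (b(D) = D/3 + 2/(-5) = D*(⅓) + 2*(-⅕) = D/3 - ⅖ = -⅖ + D/3)
w(d, n) = 0
O = 1600 (O = (0 - 40)² = (-40)² = 1600)
(-616*5)/O = -616*5/1600 = -3080*1/1600 = -77/40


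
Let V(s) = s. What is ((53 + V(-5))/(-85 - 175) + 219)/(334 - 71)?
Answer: 14223/17095 ≈ 0.83200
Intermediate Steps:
((53 + V(-5))/(-85 - 175) + 219)/(334 - 71) = ((53 - 5)/(-85 - 175) + 219)/(334 - 71) = (48/(-260) + 219)/263 = (48*(-1/260) + 219)*(1/263) = (-12/65 + 219)*(1/263) = (14223/65)*(1/263) = 14223/17095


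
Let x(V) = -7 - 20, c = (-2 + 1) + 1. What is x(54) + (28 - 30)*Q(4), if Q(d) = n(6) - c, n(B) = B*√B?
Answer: -27 - 12*√6 ≈ -56.394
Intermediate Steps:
n(B) = B^(3/2)
c = 0 (c = -1 + 1 = 0)
Q(d) = 6*√6 (Q(d) = 6^(3/2) - 1*0 = 6*√6 + 0 = 6*√6)
x(V) = -27
x(54) + (28 - 30)*Q(4) = -27 + (28 - 30)*(6*√6) = -27 - 12*√6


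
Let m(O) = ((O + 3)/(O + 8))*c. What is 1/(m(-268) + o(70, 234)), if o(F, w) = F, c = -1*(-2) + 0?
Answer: 26/1873 ≈ 0.013881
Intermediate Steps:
c = 2 (c = 2 + 0 = 2)
m(O) = 2*(3 + O)/(8 + O) (m(O) = ((O + 3)/(O + 8))*2 = ((3 + O)/(8 + O))*2 = 2*(3 + O)/(8 + O))
1/(m(-268) + o(70, 234)) = 1/(2*(3 - 268)/(8 - 268) + 70) = 1/(2*(-265)/(-260) + 70) = 1/(2*(-1/260)*(-265) + 70) = 1/(53/26 + 70) = 1/(1873/26) = 26/1873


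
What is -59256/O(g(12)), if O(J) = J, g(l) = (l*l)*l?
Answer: -823/24 ≈ -34.292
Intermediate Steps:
g(l) = l³ (g(l) = l²*l = l³)
-59256/O(g(12)) = -59256/(12³) = -59256/1728 = -59256*1/1728 = -823/24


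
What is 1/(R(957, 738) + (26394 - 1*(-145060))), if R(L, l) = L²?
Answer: 1/1087303 ≈ 9.1971e-7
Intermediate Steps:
1/(R(957, 738) + (26394 - 1*(-145060))) = 1/(957² + (26394 - 1*(-145060))) = 1/(915849 + (26394 + 145060)) = 1/(915849 + 171454) = 1/1087303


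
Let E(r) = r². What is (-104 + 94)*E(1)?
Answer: -10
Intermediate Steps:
(-104 + 94)*E(1) = (-104 + 94)*1² = -10*1 = -10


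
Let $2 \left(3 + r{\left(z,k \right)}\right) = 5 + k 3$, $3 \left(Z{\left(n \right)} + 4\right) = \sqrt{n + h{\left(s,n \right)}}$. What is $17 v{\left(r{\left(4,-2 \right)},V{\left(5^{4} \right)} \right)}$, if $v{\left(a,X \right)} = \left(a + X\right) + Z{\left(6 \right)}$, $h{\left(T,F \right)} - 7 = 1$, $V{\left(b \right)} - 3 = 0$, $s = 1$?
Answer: $- \frac{153}{2} + \frac{17 \sqrt{14}}{3} \approx -55.297$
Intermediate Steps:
$V{\left(b \right)} = 3$ ($V{\left(b \right)} = 3 + 0 = 3$)
$h{\left(T,F \right)} = 8$ ($h{\left(T,F \right)} = 7 + 1 = 8$)
$Z{\left(n \right)} = -4 + \frac{\sqrt{8 + n}}{3}$ ($Z{\left(n \right)} = -4 + \frac{\sqrt{n + 8}}{3} = -4 + \frac{\sqrt{8 + n}}{3}$)
$r{\left(z,k \right)} = - \frac{1}{2} + \frac{3 k}{2}$ ($r{\left(z,k \right)} = -3 + \frac{5 + k 3}{2} = -3 + \frac{5 + 3 k}{2} = -3 + \left(\frac{5}{2} + \frac{3 k}{2}\right) = - \frac{1}{2} + \frac{3 k}{2}$)
$v{\left(a,X \right)} = -4 + X + a + \frac{\sqrt{14}}{3}$ ($v{\left(a,X \right)} = \left(a + X\right) - \left(4 - \frac{\sqrt{8 + 6}}{3}\right) = \left(X + a\right) - \left(4 - \frac{\sqrt{14}}{3}\right) = -4 + X + a + \frac{\sqrt{14}}{3}$)
$17 v{\left(r{\left(4,-2 \right)},V{\left(5^{4} \right)} \right)} = 17 \left(-4 + 3 + \left(- \frac{1}{2} + \frac{3}{2} \left(-2\right)\right) + \frac{\sqrt{14}}{3}\right) = 17 \left(-4 + 3 - \frac{7}{2} + \frac{\sqrt{14}}{3}\right) = 17 \left(- \frac{9}{2} + \frac{\sqrt{14}}{3}\right) = - \frac{153}{2} + \frac{17 \sqrt{14}}{3}$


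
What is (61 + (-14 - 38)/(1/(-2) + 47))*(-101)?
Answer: -562469/93 ≈ -6048.1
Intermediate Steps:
(61 + (-14 - 38)/(1/(-2) + 47))*(-101) = (61 - 52/(1*(-½) + 47))*(-101) = (61 - 52/(-½ + 47))*(-101) = (61 - 52/93/2)*(-101) = (61 - 52*2/93)*(-101) = (61 - 104/93)*(-101) = (5569/93)*(-101) = -562469/93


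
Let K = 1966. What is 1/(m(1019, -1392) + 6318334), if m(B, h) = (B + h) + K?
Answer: 1/6319927 ≈ 1.5823e-7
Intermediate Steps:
m(B, h) = 1966 + B + h (m(B, h) = (B + h) + 1966 = 1966 + B + h)
1/(m(1019, -1392) + 6318334) = 1/((1966 + 1019 - 1392) + 6318334) = 1/(1593 + 6318334) = 1/6319927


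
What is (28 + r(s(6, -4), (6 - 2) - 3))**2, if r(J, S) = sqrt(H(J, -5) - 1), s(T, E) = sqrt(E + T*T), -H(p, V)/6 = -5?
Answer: (28 + sqrt(29))**2 ≈ 1114.6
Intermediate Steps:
H(p, V) = 30 (H(p, V) = -6*(-5) = 30)
s(T, E) = sqrt(E + T**2)
r(J, S) = sqrt(29) (r(J, S) = sqrt(30 - 1) = sqrt(29))
(28 + r(s(6, -4), (6 - 2) - 3))**2 = (28 + sqrt(29))**2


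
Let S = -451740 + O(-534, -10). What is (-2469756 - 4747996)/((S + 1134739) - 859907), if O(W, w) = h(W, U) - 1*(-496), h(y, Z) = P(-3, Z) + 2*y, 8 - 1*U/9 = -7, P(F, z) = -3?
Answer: 7217752/177483 ≈ 40.667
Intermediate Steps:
U = 135 (U = 72 - 9*(-7) = 72 + 63 = 135)
h(y, Z) = -3 + 2*y
O(W, w) = 493 + 2*W (O(W, w) = (-3 + 2*W) - 1*(-496) = (-3 + 2*W) + 496 = 493 + 2*W)
S = -452315 (S = -451740 + (493 + 2*(-534)) = -451740 + (493 - 1068) = -451740 - 575 = -452315)
(-2469756 - 4747996)/((S + 1134739) - 859907) = (-2469756 - 4747996)/((-452315 + 1134739) - 859907) = -7217752/(682424 - 859907) = -7217752/(-177483) = -7217752*(-1/177483) = 7217752/177483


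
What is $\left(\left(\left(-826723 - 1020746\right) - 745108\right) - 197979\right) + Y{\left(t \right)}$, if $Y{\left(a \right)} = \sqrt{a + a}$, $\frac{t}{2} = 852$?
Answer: $-2790556 + 4 \sqrt{213} \approx -2.7905 \cdot 10^{6}$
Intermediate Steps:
$t = 1704$ ($t = 2 \cdot 852 = 1704$)
$Y{\left(a \right)} = \sqrt{2} \sqrt{a}$ ($Y{\left(a \right)} = \sqrt{2 a} = \sqrt{2} \sqrt{a}$)
$\left(\left(\left(-826723 - 1020746\right) - 745108\right) - 197979\right) + Y{\left(t \right)} = \left(\left(\left(-826723 - 1020746\right) - 745108\right) - 197979\right) + \sqrt{2} \sqrt{1704} = \left(\left(-1847469 - 745108\right) - 197979\right) + \sqrt{2} \cdot 2 \sqrt{426} = \left(-2592577 - 197979\right) + 4 \sqrt{213} = -2790556 + 4 \sqrt{213}$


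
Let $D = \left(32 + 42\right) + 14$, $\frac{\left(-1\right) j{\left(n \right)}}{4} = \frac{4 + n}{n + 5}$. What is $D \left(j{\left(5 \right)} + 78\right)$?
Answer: $\frac{32736}{5} \approx 6547.2$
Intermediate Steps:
$j{\left(n \right)} = - \frac{4 \left(4 + n\right)}{5 + n}$ ($j{\left(n \right)} = - 4 \frac{4 + n}{n + 5} = - 4 \frac{4 + n}{5 + n} = - \frac{4 \left(4 + n\right)}{5 + n}$)
$D = 88$ ($D = 74 + 14 = 88$)
$D \left(j{\left(5 \right)} + 78\right) = 88 \left(\frac{4 \left(-4 - 5\right)}{5 + 5} + 78\right) = 88 \left(\frac{4 \left(-4 - 5\right)}{10} + 78\right) = 88 \left(4 \cdot \frac{1}{10} \left(-9\right) + 78\right) = 88 \left(- \frac{18}{5} + 78\right) = 88 \cdot \frac{372}{5} = \frac{32736}{5}$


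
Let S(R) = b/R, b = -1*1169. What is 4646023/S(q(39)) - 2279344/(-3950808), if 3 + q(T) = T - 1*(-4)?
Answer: -91777391113778/577311819 ≈ -1.5897e+5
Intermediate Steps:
b = -1169
q(T) = 1 + T (q(T) = -3 + (T - 1*(-4)) = -3 + (T + 4) = -3 + (4 + T) = 1 + T)
S(R) = -1169/R
4646023/S(q(39)) - 2279344/(-3950808) = 4646023/((-1169/(1 + 39))) - 2279344/(-3950808) = 4646023/((-1169/40)) - 2279344*(-1/3950808) = 4646023/((-1169*1/40)) + 284918/493851 = 4646023/(-1169/40) + 284918/493851 = 4646023*(-40/1169) + 284918/493851 = -185840920/1169 + 284918/493851 = -91777391113778/577311819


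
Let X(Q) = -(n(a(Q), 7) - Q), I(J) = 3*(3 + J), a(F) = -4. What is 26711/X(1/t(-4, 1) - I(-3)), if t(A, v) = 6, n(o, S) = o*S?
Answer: 160266/169 ≈ 948.32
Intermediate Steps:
n(o, S) = S*o
I(J) = 9 + 3*J
X(Q) = 28 + Q (X(Q) = -(7*(-4) - Q) = -(-28 - Q) = 28 + Q)
26711/X(1/t(-4, 1) - I(-3)) = 26711/(28 + (1/6 - (9 + 3*(-3)))) = 26711/(28 + (⅙ - (9 - 9))) = 26711/(28 + (⅙ - 1*0)) = 26711/(28 + (⅙ + 0)) = 26711/(28 + ⅙) = 26711/(169/6) = 26711*(6/169) = 160266/169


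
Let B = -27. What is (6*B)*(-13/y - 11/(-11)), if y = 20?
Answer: -567/10 ≈ -56.700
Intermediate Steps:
(6*B)*(-13/y - 11/(-11)) = (6*(-27))*(-13/20 - 11/(-11)) = -162*(-13*1/20 - 11*(-1/11)) = -162*(-13/20 + 1) = -162*7/20 = -567/10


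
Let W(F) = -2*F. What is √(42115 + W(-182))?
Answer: √42479 ≈ 206.10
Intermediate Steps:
√(42115 + W(-182)) = √(42115 - 2*(-182)) = √(42115 + 364) = √42479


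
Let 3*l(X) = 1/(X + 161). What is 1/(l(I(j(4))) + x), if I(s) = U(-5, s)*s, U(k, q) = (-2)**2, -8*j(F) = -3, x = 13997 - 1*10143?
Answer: 975/3757652 ≈ 0.00025947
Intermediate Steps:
x = 3854 (x = 13997 - 10143 = 3854)
j(F) = 3/8 (j(F) = -1/8*(-3) = 3/8)
U(k, q) = 4
I(s) = 4*s
l(X) = 1/(3*(161 + X)) (l(X) = 1/(3*(X + 161)) = 1/(3*(161 + X)))
1/(l(I(j(4))) + x) = 1/(1/(3*(161 + 4*(3/8))) + 3854) = 1/(1/(3*(161 + 3/2)) + 3854) = 1/(1/(3*(325/2)) + 3854) = 1/((1/3)*(2/325) + 3854) = 1/(2/975 + 3854) = 1/(3757652/975) = 975/3757652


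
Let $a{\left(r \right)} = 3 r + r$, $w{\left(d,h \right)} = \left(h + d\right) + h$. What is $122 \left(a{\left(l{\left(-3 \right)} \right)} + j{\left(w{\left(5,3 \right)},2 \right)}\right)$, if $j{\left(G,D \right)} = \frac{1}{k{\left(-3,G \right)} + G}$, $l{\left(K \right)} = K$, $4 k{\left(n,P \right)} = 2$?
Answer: $- \frac{33428}{23} \approx -1453.4$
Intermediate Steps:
$w{\left(d,h \right)} = d + 2 h$ ($w{\left(d,h \right)} = \left(d + h\right) + h = d + 2 h$)
$k{\left(n,P \right)} = \frac{1}{2}$ ($k{\left(n,P \right)} = \frac{1}{4} \cdot 2 = \frac{1}{2}$)
$j{\left(G,D \right)} = \frac{1}{\frac{1}{2} + G}$
$a{\left(r \right)} = 4 r$
$122 \left(a{\left(l{\left(-3 \right)} \right)} + j{\left(w{\left(5,3 \right)},2 \right)}\right) = 122 \left(4 \left(-3\right) + \frac{2}{1 + 2 \left(5 + 2 \cdot 3\right)}\right) = 122 \left(-12 + \frac{2}{1 + 2 \left(5 + 6\right)}\right) = 122 \left(-12 + \frac{2}{1 + 2 \cdot 11}\right) = 122 \left(-12 + \frac{2}{1 + 22}\right) = 122 \left(-12 + \frac{2}{23}\right) = 122 \left(- \frac{274}{23}\right) = - \frac{33428}{23}$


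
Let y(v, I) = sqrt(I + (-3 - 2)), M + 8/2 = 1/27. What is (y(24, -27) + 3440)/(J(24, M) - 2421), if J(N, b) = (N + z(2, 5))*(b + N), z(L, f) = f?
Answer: -46440/24839 - 54*I*sqrt(2)/24839 ≈ -1.8696 - 0.0030745*I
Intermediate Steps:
M = -107/27 (M = -4 + 1/27 = -107/27 ≈ -3.9630)
J(N, b) = (5 + N)*(N + b) (J(N, b) = (N + 5)*(b + N) = (5 + N)*(N + b))
y(v, I) = sqrt(-5 + I) (y(v, I) = sqrt(I - 5) = sqrt(-5 + I))
(y(24, -27) + 3440)/(J(24, M) - 2421) = (sqrt(-5 - 27) + 3440)/((24**2 + 5*24 + 5*(-107/27) + 24*(-107/27)) - 2421) = (sqrt(-32) + 3440)/((576 + 120 - 535/27 - 856/9) - 2421) = (4*I*sqrt(2) + 3440)/(15689/27 - 2421) = (3440 + 4*I*sqrt(2))/(-49678/27) = (3440 + 4*I*sqrt(2))*(-27/49678) = -46440/24839 - 54*I*sqrt(2)/24839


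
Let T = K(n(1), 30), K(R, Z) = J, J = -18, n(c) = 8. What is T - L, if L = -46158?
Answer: 46140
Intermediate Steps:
K(R, Z) = -18
T = -18
T - L = -18 - 1*(-46158) = -18 + 46158 = 46140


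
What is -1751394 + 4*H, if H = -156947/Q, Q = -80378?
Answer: -70386459572/40189 ≈ -1.7514e+6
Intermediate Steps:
H = 156947/80378 (H = -156947/(-80378) = -156947*(-1/80378) = 156947/80378 ≈ 1.9526)
-1751394 + 4*H = -1751394 + 4*(156947/80378) = -1751394 + 313894/40189 = -70386459572/40189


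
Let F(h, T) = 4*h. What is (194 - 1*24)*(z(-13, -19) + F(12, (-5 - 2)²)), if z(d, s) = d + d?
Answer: 3740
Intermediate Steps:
z(d, s) = 2*d
(194 - 1*24)*(z(-13, -19) + F(12, (-5 - 2)²)) = (194 - 1*24)*(2*(-13) + 4*12) = (194 - 24)*(-26 + 48) = 170*22 = 3740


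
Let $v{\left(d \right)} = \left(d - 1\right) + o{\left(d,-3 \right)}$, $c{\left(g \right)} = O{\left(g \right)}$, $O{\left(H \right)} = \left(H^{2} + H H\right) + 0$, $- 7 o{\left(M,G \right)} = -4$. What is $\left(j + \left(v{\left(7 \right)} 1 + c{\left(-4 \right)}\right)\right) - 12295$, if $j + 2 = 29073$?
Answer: $\frac{117702}{7} \approx 16815.0$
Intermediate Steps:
$j = 29071$ ($j = -2 + 29073 = 29071$)
$o{\left(M,G \right)} = \frac{4}{7}$ ($o{\left(M,G \right)} = \left(- \frac{1}{7}\right) \left(-4\right) = \frac{4}{7}$)
$O{\left(H \right)} = 2 H^{2}$ ($O{\left(H \right)} = \left(H^{2} + H^{2}\right) + 0 = 2 H^{2} + 0 = 2 H^{2}$)
$c{\left(g \right)} = 2 g^{2}$
$v{\left(d \right)} = - \frac{3}{7} + d$ ($v{\left(d \right)} = \left(d - 1\right) + \frac{4}{7} = \left(-1 + d\right) + \frac{4}{7} = - \frac{3}{7} + d$)
$\left(j + \left(v{\left(7 \right)} 1 + c{\left(-4 \right)}\right)\right) - 12295 = \left(29071 + \left(\left(- \frac{3}{7} + 7\right) 1 + 2 \left(-4\right)^{2}\right)\right) - 12295 = \left(29071 + \left(\frac{46}{7} \cdot 1 + 2 \cdot 16\right)\right) - 12295 = \left(29071 + \left(\frac{46}{7} + 32\right)\right) - 12295 = \left(29071 + \frac{270}{7}\right) - 12295 = \frac{203767}{7} - 12295 = \frac{117702}{7}$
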